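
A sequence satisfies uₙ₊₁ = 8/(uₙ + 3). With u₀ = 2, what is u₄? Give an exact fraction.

872/511

u₁ = 8/(2 + 3) = 8/5.
u₂ = 8/(8/5 + 3) = 40/23.
u₃ = 8/(40/23 + 3) = 184/109.
u₄ = 8/(184/109 + 3) = 872/511.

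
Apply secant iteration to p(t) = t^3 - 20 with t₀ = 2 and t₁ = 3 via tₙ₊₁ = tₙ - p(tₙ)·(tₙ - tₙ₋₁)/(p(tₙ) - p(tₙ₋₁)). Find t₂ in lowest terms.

50/19

p(2) = -12, p(3) = 7. t₂ = 3 - 7·(3 - 2)/(7 - (-12)) = 50/19.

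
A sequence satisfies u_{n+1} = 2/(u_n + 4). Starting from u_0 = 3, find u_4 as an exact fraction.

67/149

u_1 = 2/(3 + 4) = 2/7.
u_2 = 2/(2/7 + 4) = 7/15.
u_3 = 2/(7/15 + 4) = 30/67.
u_4 = 2/(30/67 + 4) = 67/149.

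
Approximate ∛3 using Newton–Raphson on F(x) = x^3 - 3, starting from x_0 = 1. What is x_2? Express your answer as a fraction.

F'(x) = 3x^2.
F(1) = -2, F'(1) = 3, so x_1 = 1 - (-2)/3 = 5/3.
F(5/3) = 44/27, F'(5/3) = 25/3, so x_2 = (5/3) - (44/27)/(25/3) = 331/225.

331/225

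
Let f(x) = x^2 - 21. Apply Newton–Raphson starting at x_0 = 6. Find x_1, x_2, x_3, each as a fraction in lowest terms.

x_1 = 19/4, x_2 = 697/152, x_3 = 970993/211888

f'(x) = 2x.
f(6) = 15, f'(6) = 12, so x_1 = 6 - 15/12 = 19/4.
f(19/4) = 25/16, f'(19/4) = 19/2, so x_2 = (19/4) - (25/16)/(19/2) = 697/152.
f(697/152) = 625/23104, f'(697/152) = 697/76, so x_3 = (697/152) - (625/23104)/(697/76) = 970993/211888.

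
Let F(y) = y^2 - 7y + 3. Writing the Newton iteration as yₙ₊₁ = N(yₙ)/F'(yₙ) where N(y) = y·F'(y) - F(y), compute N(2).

F'(y) = 2y - 7.
N(y) = y·F'(y) - F(y) = y·(2y - 7) - (y^2 - 7y + 3) = y^2 - 3.
N(2) = 1.

1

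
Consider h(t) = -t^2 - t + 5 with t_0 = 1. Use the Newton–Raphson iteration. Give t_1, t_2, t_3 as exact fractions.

t_1 = 2, t_2 = 9/5, t_3 = 206/115

h'(t) = -2t - 1.
h(1) = 3, h'(1) = -3, so t_1 = 1 - 3/(-3) = 2.
h(2) = -1, h'(2) = -5, so t_2 = 2 - (-1)/(-5) = 9/5.
h(9/5) = -1/25, h'(9/5) = -23/5, so t_3 = (9/5) - (-1/25)/(-23/5) = 206/115.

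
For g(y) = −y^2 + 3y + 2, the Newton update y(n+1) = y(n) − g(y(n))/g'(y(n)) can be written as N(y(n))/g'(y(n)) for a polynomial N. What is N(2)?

g'(y) = −2y + 3.
N(y) = y·g'(y) − g(y) = y·(−2y + 3) − (−y^2 + 3y + 2) = −y^2 − 2.
N(2) = −6.

−6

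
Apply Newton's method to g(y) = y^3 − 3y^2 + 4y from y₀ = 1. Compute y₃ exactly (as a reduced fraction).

−175/2119

g'(y) = 3y^2 − 6y + 4.
g(1) = 2, g'(1) = 1, so y₁ = 1 − 2/1 = −1.
g(−1) = −8, g'(−1) = 13, so y₂ = (−1) − (−8)/13 = −5/13.
g(−5/13) = −4480/2197, g'(−5/13) = 1141/169, so y₃ = (−5/13) − (−4480/2197)/(1141/169) = −175/2119.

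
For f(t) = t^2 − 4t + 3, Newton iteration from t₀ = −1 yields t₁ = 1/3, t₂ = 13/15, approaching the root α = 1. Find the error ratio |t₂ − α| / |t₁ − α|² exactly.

3/10

t₁ − α = 1/3 − 1 = −2/3, so |t₁ − α| = 2/3.
t₂ − α = 13/15 − 1 = −2/15, so |t₂ − α| = 2/15.
|t₁ − α|² = 4/9.
Ratio = (2/15) / (4/9) = 3/10.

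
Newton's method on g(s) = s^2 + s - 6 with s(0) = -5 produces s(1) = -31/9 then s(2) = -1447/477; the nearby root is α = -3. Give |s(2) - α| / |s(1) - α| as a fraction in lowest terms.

s(1) - α = -31/9 - (-3) = -31/9 + 3 = -4/9, so |s(1) - α| = 4/9.
s(2) - α = -1447/477 - (-3) = -1447/477 + 3 = -16/477, so |s(2) - α| = 16/477.
Ratio = (16/477) / (4/9) = 4/53.

4/53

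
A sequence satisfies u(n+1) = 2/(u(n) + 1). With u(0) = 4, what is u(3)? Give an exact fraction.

u(1) = 2/(4 + 1) = 2/5.
u(2) = 2/(2/5 + 1) = 10/7.
u(3) = 2/(10/7 + 1) = 14/17.

14/17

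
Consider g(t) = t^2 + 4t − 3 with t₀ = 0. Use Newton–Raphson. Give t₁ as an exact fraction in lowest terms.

3/4

g'(t) = 2t + 4.
g(0) = −3, g'(0) = 4, so t₁ = 0 − (−3)/4 = 3/4.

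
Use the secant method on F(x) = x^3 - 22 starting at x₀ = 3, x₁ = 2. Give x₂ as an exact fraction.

F(3) = 5, F(2) = -14. x₂ = 2 - (-14)·(2 - 3)/((-14) - 5) = 52/19.

52/19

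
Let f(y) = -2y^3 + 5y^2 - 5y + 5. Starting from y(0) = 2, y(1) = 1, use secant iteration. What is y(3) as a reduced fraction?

47/23

f(2) = -1, f(1) = 3. y(2) = 1 - 3·(1 - 2)/(3 - (-1)) = 7/4.
f(1) = 3, f(7/4) = 27/32. y(3) = (7/4) - (27/32)·((7/4) - 1)/((27/32) - 3) = 47/23.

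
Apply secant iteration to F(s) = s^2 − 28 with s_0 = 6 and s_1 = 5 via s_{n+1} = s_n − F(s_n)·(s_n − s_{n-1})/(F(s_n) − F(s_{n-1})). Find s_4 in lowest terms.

17372/3283

F(6) = 8, F(5) = −3. s_2 = 5 − (−3)·(5 − 6)/((−3) − 8) = 58/11.
F(5) = −3, F(58/11) = −24/121. s_3 = (58/11) − (−24/121)·((58/11) − 5)/((−24/121) − (−3)) = 598/113.
F(58/11) = −24/121, F(598/113) = 72/12769. s_4 = (598/113) − (72/12769)·((598/113) − (58/11))/((72/12769) − (−24/121)) = 17372/3283.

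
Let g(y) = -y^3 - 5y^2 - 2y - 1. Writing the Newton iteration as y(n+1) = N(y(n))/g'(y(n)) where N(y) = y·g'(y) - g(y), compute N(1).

g'(y) = -3y^2 - 10y - 2.
N(y) = y·g'(y) - g(y) = y·(-3y^2 - 10y - 2) - (-y^3 - 5y^2 - 2y - 1) = -2y^3 - 5y^2 + 1.
N(1) = -6.

-6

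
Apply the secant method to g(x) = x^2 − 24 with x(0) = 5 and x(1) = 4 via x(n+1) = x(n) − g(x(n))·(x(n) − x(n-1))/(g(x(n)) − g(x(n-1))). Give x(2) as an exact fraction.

g(5) = 1, g(4) = −8. x(2) = 4 − (−8)·(4 − 5)/((−8) − 1) = 44/9.

44/9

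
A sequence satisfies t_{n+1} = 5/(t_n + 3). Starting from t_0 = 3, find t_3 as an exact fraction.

t_1 = 5/(3 + 3) = 5/6.
t_2 = 5/(5/6 + 3) = 30/23.
t_3 = 5/(30/23 + 3) = 115/99.

115/99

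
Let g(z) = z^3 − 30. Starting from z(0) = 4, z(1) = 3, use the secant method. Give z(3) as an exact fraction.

g(4) = 34, g(3) = −3. z(2) = 3 − (−3)·(3 − 4)/((−3) − 34) = 114/37.
g(3) = −3, g(114/37) = −38046/50653. z(3) = (114/37) − (−38046/50653)·((114/37) − 3)/((−38046/50653) − (−3)) = 39340/12657.

39340/12657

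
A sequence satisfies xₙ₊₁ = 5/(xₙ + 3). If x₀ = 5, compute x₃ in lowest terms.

x₁ = 5/(5 + 3) = 5/8.
x₂ = 5/(5/8 + 3) = 40/29.
x₃ = 5/(40/29 + 3) = 145/127.

145/127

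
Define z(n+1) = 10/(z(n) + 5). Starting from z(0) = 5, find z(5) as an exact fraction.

z(1) = 10/(5 + 5) = 1.
z(2) = 10/(1 + 5) = 5/3.
z(3) = 10/(5/3 + 5) = 3/2.
z(4) = 10/(3/2 + 5) = 20/13.
z(5) = 10/(20/13 + 5) = 26/17.

26/17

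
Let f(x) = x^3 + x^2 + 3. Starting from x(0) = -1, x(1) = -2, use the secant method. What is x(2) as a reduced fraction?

f(-1) = 3, f(-2) = -1. x(2) = (-2) - (-1)·((-2) - (-1))/((-1) - 3) = -7/4.

-7/4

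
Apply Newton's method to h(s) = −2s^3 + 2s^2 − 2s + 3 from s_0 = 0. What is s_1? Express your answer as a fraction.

3/2

h'(s) = −6s^2 + 4s − 2.
h(0) = 3, h'(0) = −2, so s_1 = 0 − 3/(−2) = 3/2.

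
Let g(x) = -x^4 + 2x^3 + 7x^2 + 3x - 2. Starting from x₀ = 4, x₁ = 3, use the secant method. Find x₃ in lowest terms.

g(4) = -6, g(3) = 43. x₂ = 3 - 43·(3 - 4)/(43 - (-6)) = 190/49.
g(3) = 43, g(190/49) = 31235028/5764801. x₃ = (190/49) - (31235028/5764801)·((190/49) - 3)/((31235028/5764801) - 43) = 20174122/5038405.

20174122/5038405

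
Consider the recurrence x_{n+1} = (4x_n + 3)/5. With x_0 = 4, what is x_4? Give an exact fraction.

2131/625

x_1 = (4·4 + 3)/5 = 19/5.
x_2 = (4·(19/5) + 3)/5 = 91/25.
x_3 = (4·(91/25) + 3)/5 = 439/125.
x_4 = (4·(439/125) + 3)/5 = 2131/625.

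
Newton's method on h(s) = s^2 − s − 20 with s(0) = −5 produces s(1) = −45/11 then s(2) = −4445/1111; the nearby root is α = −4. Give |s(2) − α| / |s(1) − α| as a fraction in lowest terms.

1/101

s(1) − α = −45/11 − (−4) = −45/11 + 4 = −1/11, so |s(1) − α| = 1/11.
s(2) − α = −4445/1111 − (−4) = −4445/1111 + 4 = −1/1111, so |s(2) − α| = 1/1111.
Ratio = (1/1111) / (1/11) = 1/101.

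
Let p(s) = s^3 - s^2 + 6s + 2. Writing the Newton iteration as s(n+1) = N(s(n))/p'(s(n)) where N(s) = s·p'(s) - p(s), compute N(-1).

p'(s) = 3s^2 - 2s + 6.
N(s) = s·p'(s) - p(s) = s·(3s^2 - 2s + 6) - (s^3 - s^2 + 6s + 2) = 2s^3 - s^2 - 2.
N(-1) = -5.

-5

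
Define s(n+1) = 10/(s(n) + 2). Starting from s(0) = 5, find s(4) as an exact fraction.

295/119

s(1) = 10/(5 + 2) = 10/7.
s(2) = 10/(10/7 + 2) = 35/12.
s(3) = 10/(35/12 + 2) = 120/59.
s(4) = 10/(120/59 + 2) = 295/119.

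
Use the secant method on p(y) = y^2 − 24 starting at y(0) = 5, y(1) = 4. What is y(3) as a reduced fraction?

49/10

p(5) = 1, p(4) = −8. y(2) = 4 − (−8)·(4 − 5)/((−8) − 1) = 44/9.
p(4) = −8, p(44/9) = −8/81. y(3) = (44/9) − (−8/81)·((44/9) − 4)/((−8/81) − (−8)) = 49/10.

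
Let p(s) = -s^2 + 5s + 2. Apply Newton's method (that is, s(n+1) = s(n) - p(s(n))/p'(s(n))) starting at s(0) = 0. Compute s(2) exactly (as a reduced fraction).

-54/145

p'(s) = -2s + 5.
p(0) = 2, p'(0) = 5, so s(1) = 0 - 2/5 = -2/5.
p(-2/5) = -4/25, p'(-2/5) = 29/5, so s(2) = (-2/5) - (-4/25)/(29/5) = -54/145.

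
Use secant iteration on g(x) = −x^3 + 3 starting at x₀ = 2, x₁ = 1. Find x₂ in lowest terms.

9/7

g(2) = −5, g(1) = 2. x₂ = 1 − 2·(1 − 2)/(2 − (−5)) = 9/7.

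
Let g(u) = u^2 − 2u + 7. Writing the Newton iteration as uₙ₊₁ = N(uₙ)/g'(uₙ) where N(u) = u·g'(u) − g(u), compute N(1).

g'(u) = 2u − 2.
N(u) = u·g'(u) − g(u) = u·(2u − 2) − (u^2 − 2u + 7) = u^2 − 7.
N(1) = −6.

−6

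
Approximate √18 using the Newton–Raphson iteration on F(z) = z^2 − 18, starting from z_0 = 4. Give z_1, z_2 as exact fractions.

z_1 = 17/4, z_2 = 577/136

F'(z) = 2z.
F(4) = −2, F'(4) = 8, so z_1 = 4 − (−2)/8 = 17/4.
F(17/4) = 1/16, F'(17/4) = 17/2, so z_2 = (17/4) − (1/16)/(17/2) = 577/136.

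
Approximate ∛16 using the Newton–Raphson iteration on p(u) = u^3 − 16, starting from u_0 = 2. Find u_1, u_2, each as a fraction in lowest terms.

p'(u) = 3u^2.
p(2) = −8, p'(2) = 12, so u_1 = 2 − (−8)/12 = 8/3.
p(8/3) = 80/27, p'(8/3) = 64/3, so u_2 = (8/3) − (80/27)/(64/3) = 91/36.

u_1 = 8/3, u_2 = 91/36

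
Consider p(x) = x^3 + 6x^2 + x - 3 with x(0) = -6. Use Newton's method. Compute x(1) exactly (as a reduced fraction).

-213/37

p'(x) = 3x^2 + 12x + 1.
p(-6) = -9, p'(-6) = 37, so x(1) = (-6) - (-9)/37 = -213/37.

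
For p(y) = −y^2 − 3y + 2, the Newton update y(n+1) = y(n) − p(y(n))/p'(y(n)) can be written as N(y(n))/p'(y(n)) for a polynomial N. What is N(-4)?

−18

p'(y) = −2y − 3.
N(y) = y·p'(y) − p(y) = y·(−2y − 3) − (−y^2 − 3y + 2) = −y^2 − 2.
N(-4) = −18.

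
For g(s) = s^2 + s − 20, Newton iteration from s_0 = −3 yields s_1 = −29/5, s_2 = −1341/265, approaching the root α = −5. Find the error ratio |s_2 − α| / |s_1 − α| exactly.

4/53

s_1 − α = −29/5 − (−5) = −29/5 + 5 = −4/5, so |s_1 − α| = 4/5.
s_2 − α = −1341/265 − (−5) = −1341/265 + 5 = −16/265, so |s_2 − α| = 16/265.
Ratio = (16/265) / (4/5) = 4/53.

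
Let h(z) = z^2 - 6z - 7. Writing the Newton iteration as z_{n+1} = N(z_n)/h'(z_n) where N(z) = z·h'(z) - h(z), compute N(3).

h'(z) = 2z - 6.
N(z) = z·h'(z) - h(z) = z·(2z - 6) - (z^2 - 6z - 7) = z^2 + 7.
N(3) = 16.

16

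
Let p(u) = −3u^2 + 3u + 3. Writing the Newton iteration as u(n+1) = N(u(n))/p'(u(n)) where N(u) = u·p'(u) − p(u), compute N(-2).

−15

p'(u) = −6u + 3.
N(u) = u·p'(u) − p(u) = u·(−6u + 3) − (−3u^2 + 3u + 3) = −3u^2 − 3.
N(-2) = −15.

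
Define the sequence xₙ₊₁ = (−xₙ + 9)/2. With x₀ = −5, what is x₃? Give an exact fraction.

x₁ = (−(−5) + 9)/2 = 7.
x₂ = (−7 + 9)/2 = 1.
x₃ = (−1 + 9)/2 = 4.

4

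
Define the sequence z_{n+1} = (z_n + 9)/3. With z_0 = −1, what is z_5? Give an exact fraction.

z_1 = ((−1) + 9)/3 = 8/3.
z_2 = ((8/3) + 9)/3 = 35/9.
z_3 = ((35/9) + 9)/3 = 116/27.
z_4 = ((116/27) + 9)/3 = 359/81.
z_5 = ((359/81) + 9)/3 = 1088/243.

1088/243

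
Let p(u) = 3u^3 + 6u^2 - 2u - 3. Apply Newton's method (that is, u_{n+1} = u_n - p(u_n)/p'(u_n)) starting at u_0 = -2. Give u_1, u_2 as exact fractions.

p'(u) = 9u^2 + 12u - 2.
p(-2) = 1, p'(-2) = 10, so u_1 = (-2) - 1/10 = -21/10.
p(-21/10) = -123/1000, p'(-21/10) = 1249/100, so u_2 = (-21/10) - (-123/1000)/(1249/100) = -13053/6245.

u_1 = -21/10, u_2 = -13053/6245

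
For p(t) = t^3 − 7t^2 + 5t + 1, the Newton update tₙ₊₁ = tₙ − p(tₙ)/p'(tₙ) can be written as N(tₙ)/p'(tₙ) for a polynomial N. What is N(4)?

p'(t) = 3t^2 − 14t + 5.
N(t) = t·p'(t) − p(t) = t·(3t^2 − 14t + 5) − (t^3 − 7t^2 + 5t + 1) = 2t^3 − 7t^2 − 1.
N(4) = 15.

15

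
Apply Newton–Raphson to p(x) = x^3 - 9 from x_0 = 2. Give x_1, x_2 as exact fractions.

p'(x) = 3x^2.
p(2) = -1, p'(2) = 12, so x_1 = 2 - (-1)/12 = 25/12.
p(25/12) = 73/1728, p'(25/12) = 625/48, so x_2 = (25/12) - (73/1728)/(625/48) = 23401/11250.

x_1 = 25/12, x_2 = 23401/11250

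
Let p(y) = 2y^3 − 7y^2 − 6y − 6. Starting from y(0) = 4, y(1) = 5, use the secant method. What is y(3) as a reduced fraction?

707284/163367

p(4) = −14, p(5) = 39. y(2) = 5 − 39·(5 − 4)/(39 − (−14)) = 226/53.
p(5) = 39, p(226/53) = −565110/148877. y(3) = (226/53) − (−565110/148877)·((226/53) − 5)/((−565110/148877) − 39) = 707284/163367.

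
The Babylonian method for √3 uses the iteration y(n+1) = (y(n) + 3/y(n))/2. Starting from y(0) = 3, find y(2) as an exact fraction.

7/4

y(1) = (3 + 3/3)/2 = 2.
y(2) = (2 + 3/2)/2 = 7/4.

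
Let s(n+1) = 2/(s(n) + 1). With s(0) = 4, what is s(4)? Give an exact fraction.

34/31

s(1) = 2/(4 + 1) = 2/5.
s(2) = 2/(2/5 + 1) = 10/7.
s(3) = 2/(10/7 + 1) = 14/17.
s(4) = 2/(14/17 + 1) = 34/31.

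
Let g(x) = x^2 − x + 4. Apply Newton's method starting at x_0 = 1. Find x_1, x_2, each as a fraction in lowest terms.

g'(x) = 2x − 1.
g(1) = 4, g'(1) = 1, so x_1 = 1 − 4/1 = −3.
g(−3) = 16, g'(−3) = −7, so x_2 = (−3) − 16/(−7) = −5/7.

x_1 = −3, x_2 = −5/7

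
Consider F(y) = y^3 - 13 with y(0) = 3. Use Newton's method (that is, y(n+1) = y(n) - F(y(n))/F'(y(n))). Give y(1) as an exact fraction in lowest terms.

F'(y) = 3y^2.
F(3) = 14, F'(3) = 27, so y(1) = 3 - 14/27 = 67/27.

67/27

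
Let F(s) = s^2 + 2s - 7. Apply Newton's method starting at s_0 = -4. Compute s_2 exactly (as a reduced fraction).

-781/204

F'(s) = 2s + 2.
F(-4) = 1, F'(-4) = -6, so s_1 = (-4) - 1/(-6) = -23/6.
F(-23/6) = 1/36, F'(-23/6) = -17/3, so s_2 = (-23/6) - (1/36)/(-17/3) = -781/204.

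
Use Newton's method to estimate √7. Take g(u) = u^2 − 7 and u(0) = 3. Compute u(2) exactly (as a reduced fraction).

127/48

g'(u) = 2u.
g(3) = 2, g'(3) = 6, so u(1) = 3 − 2/6 = 8/3.
g(8/3) = 1/9, g'(8/3) = 16/3, so u(2) = (8/3) − (1/9)/(16/3) = 127/48.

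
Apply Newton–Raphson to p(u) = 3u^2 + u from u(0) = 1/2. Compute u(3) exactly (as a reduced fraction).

p'(u) = 6u + 1.
p(1/2) = 5/4, p'(1/2) = 4, so u(1) = (1/2) − (5/4)/4 = 3/16.
p(3/16) = 75/256, p'(3/16) = 17/8, so u(2) = (3/16) − (75/256)/(17/8) = 27/544.
p(27/544) = 16875/295936, p'(27/544) = 353/272, so u(3) = (27/544) − (16875/295936)/(353/272) = 2187/384064.

2187/384064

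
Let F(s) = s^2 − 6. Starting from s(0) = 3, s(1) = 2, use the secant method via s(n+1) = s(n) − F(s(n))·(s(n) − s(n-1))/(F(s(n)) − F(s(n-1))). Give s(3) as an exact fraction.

F(3) = 3, F(2) = −2. s(2) = 2 − (−2)·(2 − 3)/((−2) − 3) = 12/5.
F(2) = −2, F(12/5) = −6/25. s(3) = (12/5) − (−6/25)·((12/5) − 2)/((−6/25) − (−2)) = 27/11.

27/11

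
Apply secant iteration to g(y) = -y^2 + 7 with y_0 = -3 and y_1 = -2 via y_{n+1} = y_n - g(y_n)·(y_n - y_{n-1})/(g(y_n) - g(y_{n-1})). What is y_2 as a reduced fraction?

g(-3) = -2, g(-2) = 3. y_2 = (-2) - 3·((-2) - (-3))/(3 - (-2)) = -13/5.

-13/5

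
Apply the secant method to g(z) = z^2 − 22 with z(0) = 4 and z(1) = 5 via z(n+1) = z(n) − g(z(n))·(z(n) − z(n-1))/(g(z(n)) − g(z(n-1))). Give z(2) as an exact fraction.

g(4) = −6, g(5) = 3. z(2) = 5 − 3·(5 − 4)/(3 − (−6)) = 14/3.

14/3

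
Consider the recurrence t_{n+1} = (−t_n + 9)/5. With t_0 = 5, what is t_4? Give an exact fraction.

941/625

t_1 = (−5 + 9)/5 = 4/5.
t_2 = (−(4/5) + 9)/5 = 41/25.
t_3 = (−(41/25) + 9)/5 = 184/125.
t_4 = (−(184/125) + 9)/5 = 941/625.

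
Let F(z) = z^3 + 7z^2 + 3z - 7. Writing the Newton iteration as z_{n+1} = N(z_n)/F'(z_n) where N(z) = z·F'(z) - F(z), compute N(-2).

19

F'(z) = 3z^2 + 14z + 3.
N(z) = z·F'(z) - F(z) = z·(3z^2 + 14z + 3) - (z^3 + 7z^2 + 3z - 7) = 2z^3 + 7z^2 + 7.
N(-2) = 19.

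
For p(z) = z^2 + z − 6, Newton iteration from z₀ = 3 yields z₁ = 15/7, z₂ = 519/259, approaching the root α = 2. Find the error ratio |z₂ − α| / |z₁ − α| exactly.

1/37

z₁ − α = 15/7 − 2 = 1/7, so |z₁ − α| = 1/7.
z₂ − α = 519/259 − 2 = 1/259, so |z₂ − α| = 1/259.
Ratio = (1/259) / (1/7) = 1/37.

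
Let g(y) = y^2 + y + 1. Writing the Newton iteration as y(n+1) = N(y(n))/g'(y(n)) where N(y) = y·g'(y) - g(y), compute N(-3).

8

g'(y) = 2y + 1.
N(y) = y·g'(y) - g(y) = y·(2y + 1) - (y^2 + y + 1) = y^2 - 1.
N(-3) = 8.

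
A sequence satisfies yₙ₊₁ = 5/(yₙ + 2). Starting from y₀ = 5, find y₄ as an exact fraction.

365/241

y₁ = 5/(5 + 2) = 5/7.
y₂ = 5/(5/7 + 2) = 35/19.
y₃ = 5/(35/19 + 2) = 95/73.
y₄ = 5/(95/73 + 2) = 365/241.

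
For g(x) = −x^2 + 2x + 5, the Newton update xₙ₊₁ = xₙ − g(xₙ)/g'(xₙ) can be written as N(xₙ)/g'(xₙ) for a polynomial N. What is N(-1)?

−6

g'(x) = −2x + 2.
N(x) = x·g'(x) − g(x) = x·(−2x + 2) − (−x^2 + 2x + 5) = −x^2 − 5.
N(-1) = −6.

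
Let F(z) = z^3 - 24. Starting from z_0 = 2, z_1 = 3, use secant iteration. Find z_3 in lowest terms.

8882/3081

F(2) = -16, F(3) = 3. z_2 = 3 - 3·(3 - 2)/(3 - (-16)) = 54/19.
F(3) = 3, F(54/19) = -7152/6859. z_3 = (54/19) - (-7152/6859)·((54/19) - 3)/((-7152/6859) - 3) = 8882/3081.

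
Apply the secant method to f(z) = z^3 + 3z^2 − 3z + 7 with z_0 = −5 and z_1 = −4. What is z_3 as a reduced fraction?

−28997/7009

f(−5) = −28, f(−4) = 3. z_2 = (−4) − 3·((−4) − (−5))/(3 − (−28)) = −127/31.
f(−4) = 3, f(−127/31) = 26292/29791. z_3 = (−127/31) − (26292/29791)·((−127/31) − (−4))/((26292/29791) − 3) = −28997/7009.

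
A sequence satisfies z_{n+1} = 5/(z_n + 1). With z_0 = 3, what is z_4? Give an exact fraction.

z_1 = 5/(3 + 1) = 5/4.
z_2 = 5/(5/4 + 1) = 20/9.
z_3 = 5/(20/9 + 1) = 45/29.
z_4 = 5/(45/29 + 1) = 145/74.

145/74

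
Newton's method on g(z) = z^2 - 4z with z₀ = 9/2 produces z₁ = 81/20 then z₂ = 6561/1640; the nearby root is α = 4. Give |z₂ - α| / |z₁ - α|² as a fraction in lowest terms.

z₁ - α = 81/20 - 4 = 1/20, so |z₁ - α| = 1/20.
z₂ - α = 6561/1640 - 4 = 1/1640, so |z₂ - α| = 1/1640.
|z₁ - α|² = 1/400.
Ratio = (1/1640) / (1/400) = 10/41.

10/41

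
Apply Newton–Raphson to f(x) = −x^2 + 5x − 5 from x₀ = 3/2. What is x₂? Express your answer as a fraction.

199/144

f'(x) = −2x + 5.
f(3/2) = 1/4, f'(3/2) = 2, so x₁ = (3/2) − (1/4)/2 = 11/8.
f(11/8) = −1/64, f'(11/8) = 9/4, so x₂ = (11/8) − (−1/64)/(9/4) = 199/144.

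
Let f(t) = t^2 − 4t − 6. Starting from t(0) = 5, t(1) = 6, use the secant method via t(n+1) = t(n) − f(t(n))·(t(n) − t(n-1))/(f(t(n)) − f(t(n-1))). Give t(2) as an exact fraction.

f(5) = −1, f(6) = 6. t(2) = 6 − 6·(6 − 5)/(6 − (−1)) = 36/7.

36/7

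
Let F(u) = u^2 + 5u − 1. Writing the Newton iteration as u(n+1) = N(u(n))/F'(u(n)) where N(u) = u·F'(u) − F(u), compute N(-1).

F'(u) = 2u + 5.
N(u) = u·F'(u) − F(u) = u·(2u + 5) − (u^2 + 5u − 1) = u^2 + 1.
N(-1) = 2.

2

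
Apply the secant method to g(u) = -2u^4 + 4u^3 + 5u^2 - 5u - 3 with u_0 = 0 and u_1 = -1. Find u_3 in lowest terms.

g(0) = -3, g(-1) = 1. u_2 = (-1) - 1·((-1) - 0)/(1 - (-3)) = -3/4.
g(-1) = 1, g(-3/4) = 159/128. u_3 = (-3/4) - (159/128)·((-3/4) - (-1))/((159/128) - 1) = -63/31.

-63/31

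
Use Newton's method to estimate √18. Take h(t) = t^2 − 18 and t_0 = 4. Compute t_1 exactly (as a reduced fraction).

h'(t) = 2t.
h(4) = −2, h'(4) = 8, so t_1 = 4 − (−2)/8 = 17/4.

17/4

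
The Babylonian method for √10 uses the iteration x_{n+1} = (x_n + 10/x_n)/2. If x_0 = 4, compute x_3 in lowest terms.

x_1 = (4 + 10/4)/2 = 13/4.
x_2 = (13/4 + 10/(13/4))/2 = 329/104.
x_3 = (329/104 + 10/(329/104))/2 = 216401/68432.

216401/68432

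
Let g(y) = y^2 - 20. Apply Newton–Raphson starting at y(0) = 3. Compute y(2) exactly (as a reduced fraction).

g'(y) = 2y.
g(3) = -11, g'(3) = 6, so y(1) = 3 - (-11)/6 = 29/6.
g(29/6) = 121/36, g'(29/6) = 29/3, so y(2) = (29/6) - (121/36)/(29/3) = 1561/348.

1561/348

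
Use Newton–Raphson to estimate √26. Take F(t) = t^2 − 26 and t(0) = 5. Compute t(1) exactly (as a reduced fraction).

51/10

F'(t) = 2t.
F(5) = −1, F'(5) = 10, so t(1) = 5 − (−1)/10 = 51/10.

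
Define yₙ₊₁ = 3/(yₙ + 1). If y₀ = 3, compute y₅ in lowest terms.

120/97

y₁ = 3/(3 + 1) = 3/4.
y₂ = 3/(3/4 + 1) = 12/7.
y₃ = 3/(12/7 + 1) = 21/19.
y₄ = 3/(21/19 + 1) = 57/40.
y₅ = 3/(57/40 + 1) = 120/97.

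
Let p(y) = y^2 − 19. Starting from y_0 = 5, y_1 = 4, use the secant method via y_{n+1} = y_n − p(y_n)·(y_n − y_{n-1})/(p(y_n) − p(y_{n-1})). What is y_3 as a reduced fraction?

p(5) = 6, p(4) = −3. y_2 = 4 − (−3)·(4 − 5)/((−3) − 6) = 13/3.
p(4) = −3, p(13/3) = −2/9. y_3 = (13/3) − (−2/9)·((13/3) − 4)/((−2/9) − (−3)) = 109/25.

109/25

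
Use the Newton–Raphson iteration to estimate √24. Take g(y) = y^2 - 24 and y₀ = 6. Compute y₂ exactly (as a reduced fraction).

g'(y) = 2y.
g(6) = 12, g'(6) = 12, so y₁ = 6 - 12/12 = 5.
g(5) = 1, g'(5) = 10, so y₂ = 5 - 1/10 = 49/10.

49/10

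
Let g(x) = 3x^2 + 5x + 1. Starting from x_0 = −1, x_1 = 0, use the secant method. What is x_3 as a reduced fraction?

−2/7

g(−1) = −1, g(0) = 1. x_2 = 0 − 1·(0 − (−1))/(1 − (−1)) = −1/2.
g(0) = 1, g(−1/2) = −3/4. x_3 = (−1/2) − (−3/4)·((−1/2) − 0)/((−3/4) − 1) = −2/7.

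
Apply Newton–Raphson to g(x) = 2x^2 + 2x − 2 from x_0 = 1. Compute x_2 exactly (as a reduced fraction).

g'(x) = 4x + 2.
g(1) = 2, g'(1) = 6, so x_1 = 1 − 2/6 = 2/3.
g(2/3) = 2/9, g'(2/3) = 14/3, so x_2 = (2/3) − (2/9)/(14/3) = 13/21.

13/21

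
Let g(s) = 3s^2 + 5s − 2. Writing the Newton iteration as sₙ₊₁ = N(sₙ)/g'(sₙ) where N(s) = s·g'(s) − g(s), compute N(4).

50

g'(s) = 6s + 5.
N(s) = s·g'(s) − g(s) = s·(6s + 5) − (3s^2 + 5s − 2) = 3s^2 + 2.
N(4) = 50.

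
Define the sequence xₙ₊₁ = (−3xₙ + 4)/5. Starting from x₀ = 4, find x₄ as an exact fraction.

596/625

x₁ = (−3·4 + 4)/5 = −8/5.
x₂ = (−3·(−8/5) + 4)/5 = 44/25.
x₃ = (−3·(44/25) + 4)/5 = −32/125.
x₄ = (−3·(−32/125) + 4)/5 = 596/625.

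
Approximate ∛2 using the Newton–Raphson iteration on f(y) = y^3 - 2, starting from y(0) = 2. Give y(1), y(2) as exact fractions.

y(1) = 3/2, y(2) = 35/27

f'(y) = 3y^2.
f(2) = 6, f'(2) = 12, so y(1) = 2 - 6/12 = 3/2.
f(3/2) = 11/8, f'(3/2) = 27/4, so y(2) = (3/2) - (11/8)/(27/4) = 35/27.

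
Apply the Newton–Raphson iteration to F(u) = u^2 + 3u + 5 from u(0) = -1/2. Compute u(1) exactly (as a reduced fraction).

-19/8

F'(u) = 2u + 3.
F(-1/2) = 15/4, F'(-1/2) = 2, so u(1) = (-1/2) - (15/4)/2 = -19/8.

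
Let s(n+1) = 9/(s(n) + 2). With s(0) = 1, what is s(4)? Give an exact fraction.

171/83

s(1) = 9/(1 + 2) = 3.
s(2) = 9/(3 + 2) = 9/5.
s(3) = 9/(9/5 + 2) = 45/19.
s(4) = 9/(45/19 + 2) = 171/83.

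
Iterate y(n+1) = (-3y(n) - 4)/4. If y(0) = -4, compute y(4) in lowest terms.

-53/32

y(1) = (-3·(-4) - 4)/4 = 2.
y(2) = (-3·2 - 4)/4 = -5/2.
y(3) = (-3·(-5/2) - 4)/4 = 7/8.
y(4) = (-3·(7/8) - 4)/4 = -53/32.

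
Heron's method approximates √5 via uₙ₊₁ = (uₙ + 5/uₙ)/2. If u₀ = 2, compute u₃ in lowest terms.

51841/23184

u₁ = (2 + 5/2)/2 = 9/4.
u₂ = (9/4 + 5/(9/4))/2 = 161/72.
u₃ = (161/72 + 5/(161/72))/2 = 51841/23184.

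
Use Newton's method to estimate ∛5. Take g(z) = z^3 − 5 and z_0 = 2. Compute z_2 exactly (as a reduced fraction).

503/294

g'(z) = 3z^2.
g(2) = 3, g'(2) = 12, so z_1 = 2 − 3/12 = 7/4.
g(7/4) = 23/64, g'(7/4) = 147/16, so z_2 = (7/4) − (23/64)/(147/16) = 503/294.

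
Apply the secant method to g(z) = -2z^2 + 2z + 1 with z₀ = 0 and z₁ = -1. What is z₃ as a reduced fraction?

-1/3

g(0) = 1, g(-1) = -3. z₂ = (-1) - (-3)·((-1) - 0)/((-3) - 1) = -1/4.
g(-1) = -3, g(-1/4) = 3/8. z₃ = (-1/4) - (3/8)·((-1/4) - (-1))/((3/8) - (-3)) = -1/3.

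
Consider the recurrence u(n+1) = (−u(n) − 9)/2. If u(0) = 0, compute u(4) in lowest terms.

u(1) = (−0 − 9)/2 = −9/2.
u(2) = (−(−9/2) − 9)/2 = −9/4.
u(3) = (−(−9/4) − 9)/2 = −27/8.
u(4) = (−(−27/8) − 9)/2 = −45/16.

−45/16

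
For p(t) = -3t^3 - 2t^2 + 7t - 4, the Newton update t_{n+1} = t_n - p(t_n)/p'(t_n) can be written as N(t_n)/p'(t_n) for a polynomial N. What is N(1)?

-4

p'(t) = -9t^2 - 4t + 7.
N(t) = t·p'(t) - p(t) = t·(-9t^2 - 4t + 7) - (-3t^3 - 2t^2 + 7t - 4) = -6t^3 - 2t^2 + 4.
N(1) = -4.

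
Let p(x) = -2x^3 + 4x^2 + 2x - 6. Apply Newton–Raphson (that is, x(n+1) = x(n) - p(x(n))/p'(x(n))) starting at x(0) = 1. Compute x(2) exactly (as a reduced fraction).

3

p'(x) = -6x^2 + 8x + 2.
p(1) = -2, p'(1) = 4, so x(1) = 1 - (-2)/4 = 3/2.
p(3/2) = -3/4, p'(3/2) = 1/2, so x(2) = (3/2) - (-3/4)/(1/2) = 3.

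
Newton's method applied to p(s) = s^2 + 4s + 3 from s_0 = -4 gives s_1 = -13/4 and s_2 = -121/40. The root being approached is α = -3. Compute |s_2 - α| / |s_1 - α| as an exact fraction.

1/10

s_1 - α = -13/4 - (-3) = -13/4 + 3 = -1/4, so |s_1 - α| = 1/4.
s_2 - α = -121/40 - (-3) = -121/40 + 3 = -1/40, so |s_2 - α| = 1/40.
Ratio = (1/40) / (1/4) = 1/10.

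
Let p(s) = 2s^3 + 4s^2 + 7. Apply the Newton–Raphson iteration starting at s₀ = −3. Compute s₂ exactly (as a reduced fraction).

−353059/138645

p'(s) = 6s^2 + 8s.
p(−3) = −11, p'(−3) = 30, so s₁ = (−3) − (−11)/30 = −79/30.
p(−79/30) = −24079/13500, p'(−79/30) = 1027/50, so s₂ = (−79/30) − (−24079/13500)/(1027/50) = −353059/138645.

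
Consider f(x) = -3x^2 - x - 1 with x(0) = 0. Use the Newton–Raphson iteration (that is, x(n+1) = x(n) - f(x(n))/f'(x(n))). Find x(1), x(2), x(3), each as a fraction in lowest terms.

f'(x) = -6x - 1.
f(0) = -1, f'(0) = -1, so x(1) = 0 - (-1)/(-1) = -1.
f(-1) = -3, f'(-1) = 5, so x(2) = (-1) - (-3)/5 = -2/5.
f(-2/5) = -27/25, f'(-2/5) = 7/5, so x(3) = (-2/5) - (-27/25)/(7/5) = 13/35.

x(1) = -1, x(2) = -2/5, x(3) = 13/35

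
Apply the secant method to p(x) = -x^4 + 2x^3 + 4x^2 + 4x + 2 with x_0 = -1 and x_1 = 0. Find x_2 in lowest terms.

-2/3

p(-1) = -1, p(0) = 2. x_2 = 0 - 2·(0 - (-1))/(2 - (-1)) = -2/3.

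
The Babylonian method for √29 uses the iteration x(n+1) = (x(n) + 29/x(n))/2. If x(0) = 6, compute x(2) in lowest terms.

8401/1560

x(1) = (6 + 29/6)/2 = 65/12.
x(2) = (65/12 + 29/(65/12))/2 = 8401/1560.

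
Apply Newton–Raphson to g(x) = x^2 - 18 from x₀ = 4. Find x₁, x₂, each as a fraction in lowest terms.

g'(x) = 2x.
g(4) = -2, g'(4) = 8, so x₁ = 4 - (-2)/8 = 17/4.
g(17/4) = 1/16, g'(17/4) = 17/2, so x₂ = (17/4) - (1/16)/(17/2) = 577/136.

x₁ = 17/4, x₂ = 577/136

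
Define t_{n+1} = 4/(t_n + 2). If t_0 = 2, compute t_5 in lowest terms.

16/13

t_1 = 4/(2 + 2) = 1.
t_2 = 4/(1 + 2) = 4/3.
t_3 = 4/(4/3 + 2) = 6/5.
t_4 = 4/(6/5 + 2) = 5/4.
t_5 = 4/(5/4 + 2) = 16/13.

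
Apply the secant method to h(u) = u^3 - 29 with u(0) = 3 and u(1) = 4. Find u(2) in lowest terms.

113/37

h(3) = -2, h(4) = 35. u(2) = 4 - 35·(4 - 3)/(35 - (-2)) = 113/37.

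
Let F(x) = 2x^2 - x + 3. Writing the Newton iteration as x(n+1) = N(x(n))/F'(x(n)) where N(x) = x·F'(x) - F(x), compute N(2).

5

F'(x) = 4x - 1.
N(x) = x·F'(x) - F(x) = x·(4x - 1) - (2x^2 - x + 3) = 2x^2 - 3.
N(2) = 5.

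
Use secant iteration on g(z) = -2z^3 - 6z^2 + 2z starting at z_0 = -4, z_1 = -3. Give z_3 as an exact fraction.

-256/77

g(-4) = 24, g(-3) = -6. z_2 = (-3) - (-6)·((-3) - (-4))/((-6) - 24) = -16/5.
g(-3) = -6, g(-16/5) = -288/125. z_3 = (-16/5) - (-288/125)·((-16/5) - (-3))/((-288/125) - (-6)) = -256/77.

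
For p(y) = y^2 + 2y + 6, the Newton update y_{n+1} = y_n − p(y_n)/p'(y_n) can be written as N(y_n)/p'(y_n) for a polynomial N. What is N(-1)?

p'(y) = 2y + 2.
N(y) = y·p'(y) − p(y) = y·(2y + 2) − (y^2 + 2y + 6) = y^2 − 6.
N(-1) = −5.

−5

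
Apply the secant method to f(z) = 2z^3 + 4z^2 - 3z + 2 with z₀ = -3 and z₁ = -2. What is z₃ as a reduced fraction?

f(-3) = -7, f(-2) = 8. z₂ = (-2) - 8·((-2) - (-3))/(8 - (-7)) = -38/15.
f(-2) = 8, f(-38/15) = 9296/3375. z₃ = (-38/15) - (9296/3375)·((-38/15) - (-2))/((9296/3375) - 8) = -6226/2213.

-6226/2213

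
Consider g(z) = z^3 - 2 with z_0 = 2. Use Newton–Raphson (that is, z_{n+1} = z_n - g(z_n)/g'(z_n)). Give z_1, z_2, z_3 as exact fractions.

z_1 = 3/2, z_2 = 35/27, z_3 = 125116/99225

g'(z) = 3z^2.
g(2) = 6, g'(2) = 12, so z_1 = 2 - 6/12 = 3/2.
g(3/2) = 11/8, g'(3/2) = 27/4, so z_2 = (3/2) - (11/8)/(27/4) = 35/27.
g(35/27) = 3509/19683, g'(35/27) = 1225/243, so z_3 = (35/27) - (3509/19683)/(1225/243) = 125116/99225.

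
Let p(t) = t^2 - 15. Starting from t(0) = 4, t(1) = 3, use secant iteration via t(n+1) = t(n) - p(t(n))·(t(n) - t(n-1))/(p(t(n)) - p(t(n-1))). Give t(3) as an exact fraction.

31/8

p(4) = 1, p(3) = -6. t(2) = 3 - (-6)·(3 - 4)/((-6) - 1) = 27/7.
p(3) = -6, p(27/7) = -6/49. t(3) = (27/7) - (-6/49)·((27/7) - 3)/((-6/49) - (-6)) = 31/8.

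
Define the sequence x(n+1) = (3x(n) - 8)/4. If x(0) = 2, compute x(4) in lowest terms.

-619/128

x(1) = (3·2 - 8)/4 = -1/2.
x(2) = (3·(-1/2) - 8)/4 = -19/8.
x(3) = (3·(-19/8) - 8)/4 = -121/32.
x(4) = (3·(-121/32) - 8)/4 = -619/128.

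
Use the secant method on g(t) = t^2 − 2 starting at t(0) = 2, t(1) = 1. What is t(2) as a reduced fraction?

g(2) = 2, g(1) = −1. t(2) = 1 − (−1)·(1 − 2)/((−1) − 2) = 4/3.

4/3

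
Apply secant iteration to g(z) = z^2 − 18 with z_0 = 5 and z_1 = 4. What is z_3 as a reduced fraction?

g(5) = 7, g(4) = −2. z_2 = 4 − (−2)·(4 − 5)/((−2) − 7) = 38/9.
g(4) = −2, g(38/9) = −14/81. z_3 = (38/9) − (−14/81)·((38/9) − 4)/((−14/81) − (−2)) = 157/37.

157/37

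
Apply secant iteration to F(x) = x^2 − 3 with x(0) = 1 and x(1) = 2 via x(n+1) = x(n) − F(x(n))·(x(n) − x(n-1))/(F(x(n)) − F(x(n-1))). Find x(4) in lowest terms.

F(1) = −2, F(2) = 1. x(2) = 2 − 1·(2 − 1)/(1 − (−2)) = 5/3.
F(2) = 1, F(5/3) = −2/9. x(3) = (5/3) − (−2/9)·((5/3) − 2)/((−2/9) − 1) = 19/11.
F(5/3) = −2/9, F(19/11) = −2/121. x(4) = (19/11) − (−2/121)·((19/11) − (5/3))/((−2/121) − (−2/9)) = 97/56.

97/56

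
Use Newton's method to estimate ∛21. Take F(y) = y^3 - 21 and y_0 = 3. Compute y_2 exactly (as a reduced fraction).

F'(y) = 3y^2.
F(3) = 6, F'(3) = 27, so y_1 = 3 - 6/27 = 25/9.
F(25/9) = 316/729, F'(25/9) = 625/27, so y_2 = (25/9) - (316/729)/(625/27) = 46559/16875.

46559/16875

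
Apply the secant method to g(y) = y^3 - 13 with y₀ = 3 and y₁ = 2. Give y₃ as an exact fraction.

g(3) = 14, g(2) = -5. y₂ = 2 - (-5)·(2 - 3)/((-5) - 14) = 43/19.
g(2) = -5, g(43/19) = -9660/6859. y₃ = (43/19) - (-9660/6859)·((43/19) - 2)/((-9660/6859) - (-5)) = 11659/4927.

11659/4927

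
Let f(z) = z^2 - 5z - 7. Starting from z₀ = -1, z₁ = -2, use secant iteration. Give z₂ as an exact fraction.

f(-1) = -1, f(-2) = 7. z₂ = (-2) - 7·((-2) - (-1))/(7 - (-1)) = -9/8.

-9/8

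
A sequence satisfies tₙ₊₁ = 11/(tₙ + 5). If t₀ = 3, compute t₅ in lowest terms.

25036/15153

t₁ = 11/(3 + 5) = 11/8.
t₂ = 11/(11/8 + 5) = 88/51.
t₃ = 11/(88/51 + 5) = 561/343.
t₄ = 11/(561/343 + 5) = 3773/2276.
t₅ = 11/(3773/2276 + 5) = 25036/15153.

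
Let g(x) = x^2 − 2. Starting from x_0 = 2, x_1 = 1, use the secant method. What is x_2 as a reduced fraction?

g(2) = 2, g(1) = −1. x_2 = 1 − (−1)·(1 − 2)/((−1) − 2) = 4/3.

4/3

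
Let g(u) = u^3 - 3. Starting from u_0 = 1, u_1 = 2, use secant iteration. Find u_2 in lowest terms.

g(1) = -2, g(2) = 5. u_2 = 2 - 5·(2 - 1)/(5 - (-2)) = 9/7.

9/7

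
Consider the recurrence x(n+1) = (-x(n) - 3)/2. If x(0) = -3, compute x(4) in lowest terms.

x(1) = (-(-3) - 3)/2 = 0.
x(2) = (-0 - 3)/2 = -3/2.
x(3) = (-(-3/2) - 3)/2 = -3/4.
x(4) = (-(-3/4) - 3)/2 = -9/8.

-9/8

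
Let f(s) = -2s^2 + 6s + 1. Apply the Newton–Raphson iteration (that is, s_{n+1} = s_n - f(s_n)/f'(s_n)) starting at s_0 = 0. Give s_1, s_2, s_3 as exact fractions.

f'(s) = -4s + 6.
f(0) = 1, f'(0) = 6, so s_1 = 0 - 1/6 = -1/6.
f(-1/6) = -1/18, f'(-1/6) = 20/3, so s_2 = (-1/6) - (-1/18)/(20/3) = -19/120.
f(-19/120) = -1/7200, f'(-19/120) = 199/30, so s_3 = (-19/120) - (-1/7200)/(199/30) = -7561/47760.

s_1 = -1/6, s_2 = -19/120, s_3 = -7561/47760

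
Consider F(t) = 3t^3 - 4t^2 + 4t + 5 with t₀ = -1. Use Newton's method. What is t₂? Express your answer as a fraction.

-3165/4907

F'(t) = 9t^2 - 8t + 4.
F(-1) = -6, F'(-1) = 21, so t₁ = (-1) - (-6)/21 = -5/7.
F(-5/7) = -340/343, F'(-5/7) = 701/49, so t₂ = (-5/7) - (-340/343)/(701/49) = -3165/4907.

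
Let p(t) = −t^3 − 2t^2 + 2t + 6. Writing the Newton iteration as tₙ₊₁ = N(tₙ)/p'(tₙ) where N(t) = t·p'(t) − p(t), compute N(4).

−166

p'(t) = −3t^2 − 4t + 2.
N(t) = t·p'(t) − p(t) = t·(−3t^2 − 4t + 2) − (−t^3 − 2t^2 + 2t + 6) = −2t^3 − 2t^2 − 6.
N(4) = −166.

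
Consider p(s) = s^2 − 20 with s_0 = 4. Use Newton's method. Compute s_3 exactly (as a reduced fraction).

p'(s) = 2s.
p(4) = −4, p'(4) = 8, so s_1 = 4 − (−4)/8 = 9/2.
p(9/2) = 1/4, p'(9/2) = 9, so s_2 = (9/2) − (1/4)/9 = 161/36.
p(161/36) = 1/1296, p'(161/36) = 161/18, so s_3 = (161/36) − (1/1296)/(161/18) = 51841/11592.

51841/11592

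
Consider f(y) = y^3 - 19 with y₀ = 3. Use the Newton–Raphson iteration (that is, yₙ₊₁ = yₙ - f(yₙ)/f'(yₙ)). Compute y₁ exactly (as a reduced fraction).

73/27

f'(y) = 3y^2.
f(3) = 8, f'(3) = 27, so y₁ = 3 - 8/27 = 73/27.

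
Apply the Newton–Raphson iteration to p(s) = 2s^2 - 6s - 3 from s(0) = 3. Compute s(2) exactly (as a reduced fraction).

55/16

p'(s) = 4s - 6.
p(3) = -3, p'(3) = 6, so s(1) = 3 - (-3)/6 = 7/2.
p(7/2) = 1/2, p'(7/2) = 8, so s(2) = (7/2) - (1/2)/8 = 55/16.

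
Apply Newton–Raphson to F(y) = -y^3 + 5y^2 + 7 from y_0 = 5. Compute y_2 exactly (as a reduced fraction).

F'(y) = -3y^2 + 10y.
F(5) = 7, F'(5) = -25, so y_1 = 5 - 7/(-25) = 132/25.
F(132/25) = -12593/15625, F'(132/25) = -19272/625, so y_2 = (132/25) - (-12593/15625)/(-19272/625) = 2531311/481800.

2531311/481800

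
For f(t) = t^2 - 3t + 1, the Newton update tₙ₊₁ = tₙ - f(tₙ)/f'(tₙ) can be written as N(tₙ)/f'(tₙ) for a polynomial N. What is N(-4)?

15

f'(t) = 2t - 3.
N(t) = t·f'(t) - f(t) = t·(2t - 3) - (t^2 - 3t + 1) = t^2 - 1.
N(-4) = 15.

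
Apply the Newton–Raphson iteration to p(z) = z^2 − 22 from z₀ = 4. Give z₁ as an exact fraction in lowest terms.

19/4

p'(z) = 2z.
p(4) = −6, p'(4) = 8, so z₁ = 4 − (−6)/8 = 19/4.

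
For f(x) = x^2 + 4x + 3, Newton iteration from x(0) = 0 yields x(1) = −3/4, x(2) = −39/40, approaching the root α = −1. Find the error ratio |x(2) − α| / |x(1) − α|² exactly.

x(1) − α = −3/4 − (−1) = −3/4 + 1 = 1/4, so |x(1) − α| = 1/4.
x(2) − α = −39/40 − (−1) = −39/40 + 1 = 1/40, so |x(2) − α| = 1/40.
|x(1) − α|² = 1/16.
Ratio = (1/40) / (1/16) = 2/5.

2/5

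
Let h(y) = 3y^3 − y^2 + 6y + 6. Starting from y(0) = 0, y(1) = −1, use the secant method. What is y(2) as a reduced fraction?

−3/5

h(0) = 6, h(−1) = −4. y(2) = (−1) − (−4)·((−1) − 0)/((−4) − 6) = −3/5.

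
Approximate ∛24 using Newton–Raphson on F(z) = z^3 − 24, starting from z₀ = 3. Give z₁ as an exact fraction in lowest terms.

F'(z) = 3z^2.
F(3) = 3, F'(3) = 27, so z₁ = 3 − 3/27 = 26/9.

26/9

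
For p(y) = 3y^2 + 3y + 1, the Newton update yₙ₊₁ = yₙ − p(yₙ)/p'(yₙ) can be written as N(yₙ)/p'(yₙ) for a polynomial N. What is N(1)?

p'(y) = 6y + 3.
N(y) = y·p'(y) − p(y) = y·(6y + 3) − (3y^2 + 3y + 1) = 3y^2 − 1.
N(1) = 2.

2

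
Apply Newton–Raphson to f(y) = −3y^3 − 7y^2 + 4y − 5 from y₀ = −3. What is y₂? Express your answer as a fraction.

f'(y) = −9y^2 − 14y + 4.
f(−3) = 1, f'(−3) = −35, so y₁ = (−3) − 1/(−35) = −104/35.
f(−104/35) = 697/42875, f'(−104/35) = −41484/1225, so y₂ = (−104/35) − (697/42875)/(−41484/1225) = −4313639/1451940.

−4313639/1451940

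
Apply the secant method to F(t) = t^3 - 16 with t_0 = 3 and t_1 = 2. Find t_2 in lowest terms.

F(3) = 11, F(2) = -8. t_2 = 2 - (-8)·(2 - 3)/((-8) - 11) = 46/19.

46/19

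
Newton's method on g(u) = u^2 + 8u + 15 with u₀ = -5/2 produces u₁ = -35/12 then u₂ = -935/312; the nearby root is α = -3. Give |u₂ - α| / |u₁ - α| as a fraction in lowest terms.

u₁ - α = -35/12 - (-3) = -35/12 + 3 = 1/12, so |u₁ - α| = 1/12.
u₂ - α = -935/312 - (-3) = -935/312 + 3 = 1/312, so |u₂ - α| = 1/312.
Ratio = (1/312) / (1/12) = 1/26.

1/26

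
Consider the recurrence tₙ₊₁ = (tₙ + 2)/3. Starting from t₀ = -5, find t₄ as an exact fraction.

25/27

t₁ = ((-5) + 2)/3 = -1.
t₂ = ((-1) + 2)/3 = 1/3.
t₃ = ((1/3) + 2)/3 = 7/9.
t₄ = ((7/9) + 2)/3 = 25/27.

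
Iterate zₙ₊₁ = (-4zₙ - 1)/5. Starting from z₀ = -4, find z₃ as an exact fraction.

z₁ = (-4·(-4) - 1)/5 = 3.
z₂ = (-4·3 - 1)/5 = -13/5.
z₃ = (-4·(-13/5) - 1)/5 = 47/25.

47/25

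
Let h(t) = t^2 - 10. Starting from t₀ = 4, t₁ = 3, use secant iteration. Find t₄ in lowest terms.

3001/949

h(4) = 6, h(3) = -1. t₂ = 3 - (-1)·(3 - 4)/((-1) - 6) = 22/7.
h(3) = -1, h(22/7) = -6/49. t₃ = (22/7) - (-6/49)·((22/7) - 3)/((-6/49) - (-1)) = 136/43.
h(22/7) = -6/49, h(136/43) = 6/1849. t₄ = (136/43) - (6/1849)·((136/43) - (22/7))/((6/1849) - (-6/49)) = 3001/949.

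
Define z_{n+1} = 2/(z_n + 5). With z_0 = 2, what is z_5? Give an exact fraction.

2138/5743

z_1 = 2/(2 + 5) = 2/7.
z_2 = 2/(2/7 + 5) = 14/37.
z_3 = 2/(14/37 + 5) = 74/199.
z_4 = 2/(74/199 + 5) = 398/1069.
z_5 = 2/(398/1069 + 5) = 2138/5743.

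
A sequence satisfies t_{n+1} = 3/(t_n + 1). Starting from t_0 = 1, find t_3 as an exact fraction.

15/11

t_1 = 3/(1 + 1) = 3/2.
t_2 = 3/(3/2 + 1) = 6/5.
t_3 = 3/(6/5 + 1) = 15/11.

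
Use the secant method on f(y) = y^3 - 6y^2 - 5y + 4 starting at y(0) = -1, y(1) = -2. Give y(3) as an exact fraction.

f(-1) = 2, f(-2) = -18. y(2) = (-2) - (-18)·((-2) - (-1))/((-18) - 2) = -11/10.
f(-2) = -18, f(-11/10) = 909/1000. y(3) = (-11/10) - (909/1000)·((-11/10) - (-2))/((909/1000) - (-18)) = -2402/2101.

-2402/2101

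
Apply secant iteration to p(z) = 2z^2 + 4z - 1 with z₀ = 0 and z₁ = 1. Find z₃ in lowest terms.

4/19

p(0) = -1, p(1) = 5. z₂ = 1 - 5·(1 - 0)/(5 - (-1)) = 1/6.
p(1) = 5, p(1/6) = -5/18. z₃ = (1/6) - (-5/18)·((1/6) - 1)/((-5/18) - 5) = 4/19.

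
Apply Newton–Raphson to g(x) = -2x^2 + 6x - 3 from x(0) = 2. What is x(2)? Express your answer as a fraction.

19/8

g'(x) = -4x + 6.
g(2) = 1, g'(2) = -2, so x(1) = 2 - 1/(-2) = 5/2.
g(5/2) = -1/2, g'(5/2) = -4, so x(2) = (5/2) - (-1/2)/(-4) = 19/8.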